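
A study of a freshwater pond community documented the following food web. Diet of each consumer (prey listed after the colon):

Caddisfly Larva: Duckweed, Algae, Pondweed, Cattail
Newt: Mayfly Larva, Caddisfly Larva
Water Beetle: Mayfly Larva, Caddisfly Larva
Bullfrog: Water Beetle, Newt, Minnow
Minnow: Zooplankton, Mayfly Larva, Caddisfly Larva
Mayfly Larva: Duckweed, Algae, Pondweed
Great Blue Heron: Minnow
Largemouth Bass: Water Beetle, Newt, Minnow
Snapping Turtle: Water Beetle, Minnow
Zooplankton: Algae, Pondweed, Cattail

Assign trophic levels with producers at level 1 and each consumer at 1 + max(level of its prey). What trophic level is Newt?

Duckweed is a producer → level 1.
Mayfly Larva eats Duckweed (level 1); other prey at levels: Algae 1, Pondweed 1 → level 2.
Newt eats Mayfly Larva (level 2); other prey at levels: Caddisfly Larva 2 → level 3.

Trophic level 3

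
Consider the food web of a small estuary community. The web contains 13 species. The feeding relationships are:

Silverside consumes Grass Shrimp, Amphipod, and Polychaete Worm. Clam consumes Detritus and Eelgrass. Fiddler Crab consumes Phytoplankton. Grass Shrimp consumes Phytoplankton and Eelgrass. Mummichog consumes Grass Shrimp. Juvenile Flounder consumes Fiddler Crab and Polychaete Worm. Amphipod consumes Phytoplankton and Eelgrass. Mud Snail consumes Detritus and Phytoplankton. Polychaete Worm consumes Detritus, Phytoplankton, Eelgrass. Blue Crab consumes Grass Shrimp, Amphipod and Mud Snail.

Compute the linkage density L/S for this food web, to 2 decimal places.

L/S = 1.62

There are L = 21 links among S = 13 species.
L/S = 21/13 = 1.6154 ≈ 1.62.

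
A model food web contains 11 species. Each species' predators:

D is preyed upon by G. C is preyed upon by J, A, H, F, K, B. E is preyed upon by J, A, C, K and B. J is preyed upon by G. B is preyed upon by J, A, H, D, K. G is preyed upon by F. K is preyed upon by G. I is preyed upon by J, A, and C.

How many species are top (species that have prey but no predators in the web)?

Top species (has prey, but nothing eats it): A, H, F.
Count: 3.

3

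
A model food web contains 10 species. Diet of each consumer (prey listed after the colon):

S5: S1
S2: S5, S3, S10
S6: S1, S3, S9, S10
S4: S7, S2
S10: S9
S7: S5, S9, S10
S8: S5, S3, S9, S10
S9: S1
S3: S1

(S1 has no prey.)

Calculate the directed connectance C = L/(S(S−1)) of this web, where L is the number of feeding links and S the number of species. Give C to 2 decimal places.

The web has S = 10 species and L = 20 feeding links.
C = L / (S(S−1)) = 20 / 90 = 0.2222 ≈ 0.22.

C = 0.22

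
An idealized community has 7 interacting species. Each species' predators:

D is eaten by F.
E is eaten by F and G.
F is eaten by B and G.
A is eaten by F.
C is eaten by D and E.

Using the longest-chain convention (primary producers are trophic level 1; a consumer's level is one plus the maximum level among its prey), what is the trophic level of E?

Trophic level 2

C is a producer → level 1.
E eats C → level 2.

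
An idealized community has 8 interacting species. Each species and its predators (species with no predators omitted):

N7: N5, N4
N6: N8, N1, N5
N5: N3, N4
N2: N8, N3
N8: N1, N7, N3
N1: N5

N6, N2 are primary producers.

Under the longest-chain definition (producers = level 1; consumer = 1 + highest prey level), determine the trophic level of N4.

N6 is a producer → level 1.
N8 eats N6 (level 1); other prey at levels: N2 1 → level 2.
N1 eats N8 (level 2); other prey at levels: N6 1 → level 3.
N5 eats N1 (level 3); other prey at levels: N6 1, N7 3 → level 4.
N4 eats N5 (level 4); other prey at levels: N7 3 → level 5.

Trophic level 5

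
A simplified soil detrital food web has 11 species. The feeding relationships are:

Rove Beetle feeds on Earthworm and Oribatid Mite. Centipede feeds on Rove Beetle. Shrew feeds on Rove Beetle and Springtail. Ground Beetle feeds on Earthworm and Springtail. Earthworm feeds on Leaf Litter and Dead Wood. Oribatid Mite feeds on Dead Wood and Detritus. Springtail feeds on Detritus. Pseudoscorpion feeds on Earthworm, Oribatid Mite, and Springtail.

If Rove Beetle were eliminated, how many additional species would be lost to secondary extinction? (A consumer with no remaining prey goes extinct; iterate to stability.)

Remove Rove Beetle.
Round 1: Centipede (all prey gone) → extinct.
No further losses. Total secondary extinctions: 1.

1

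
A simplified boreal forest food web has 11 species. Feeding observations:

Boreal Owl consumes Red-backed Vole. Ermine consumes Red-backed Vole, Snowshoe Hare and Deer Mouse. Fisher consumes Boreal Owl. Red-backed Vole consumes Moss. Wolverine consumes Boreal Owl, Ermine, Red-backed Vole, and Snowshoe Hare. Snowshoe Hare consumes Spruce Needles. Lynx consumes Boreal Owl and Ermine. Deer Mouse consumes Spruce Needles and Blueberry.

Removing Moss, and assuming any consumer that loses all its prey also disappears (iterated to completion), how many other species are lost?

Remove Moss.
Round 1: Red-backed Vole (all prey gone) → extinct.
Round 2: Boreal Owl (all prey gone) → extinct.
Round 3: Fisher (all prey gone) → extinct.
No further losses. Total secondary extinctions: 3.

3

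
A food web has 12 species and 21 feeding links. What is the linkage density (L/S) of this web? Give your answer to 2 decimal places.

L/S = 1.75

There are L = 21 links among S = 12 species.
L/S = 21/12 = 1.7500 ≈ 1.75.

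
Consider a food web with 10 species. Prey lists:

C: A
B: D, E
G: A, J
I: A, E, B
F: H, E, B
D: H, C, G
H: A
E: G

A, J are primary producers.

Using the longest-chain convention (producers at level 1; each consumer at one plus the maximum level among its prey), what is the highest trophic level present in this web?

Producers (level 1): A, J.
A → H → D → B → F gives F level 5.
No species has a prey at level 5, so no species reaches level 6.

5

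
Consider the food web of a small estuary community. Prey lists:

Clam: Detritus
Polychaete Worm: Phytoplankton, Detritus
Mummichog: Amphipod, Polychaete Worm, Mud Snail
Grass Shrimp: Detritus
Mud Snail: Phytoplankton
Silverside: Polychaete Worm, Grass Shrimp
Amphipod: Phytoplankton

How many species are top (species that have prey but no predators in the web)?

3

Top species (has prey, but nothing eats it): Clam, Mummichog, Silverside.
Count: 3.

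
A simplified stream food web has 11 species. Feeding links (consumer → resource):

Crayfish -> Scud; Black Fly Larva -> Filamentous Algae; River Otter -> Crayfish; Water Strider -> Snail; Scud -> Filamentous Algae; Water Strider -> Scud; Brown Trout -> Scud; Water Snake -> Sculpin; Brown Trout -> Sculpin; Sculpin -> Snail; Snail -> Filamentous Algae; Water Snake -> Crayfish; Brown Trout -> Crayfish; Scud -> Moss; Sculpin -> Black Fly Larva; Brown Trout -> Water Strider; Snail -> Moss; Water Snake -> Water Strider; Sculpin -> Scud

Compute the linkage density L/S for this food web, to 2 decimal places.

There are L = 19 links among S = 11 species.
L/S = 19/11 = 1.7273 ≈ 1.73.

L/S = 1.73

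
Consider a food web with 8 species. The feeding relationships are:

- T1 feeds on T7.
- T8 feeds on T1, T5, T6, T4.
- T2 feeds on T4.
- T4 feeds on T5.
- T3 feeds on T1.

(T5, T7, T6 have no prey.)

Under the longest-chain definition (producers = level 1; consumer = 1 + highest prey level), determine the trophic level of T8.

T7 is a producer → level 1.
T1 eats T7 → level 2.
T8 eats T1 (level 2); other prey at levels: T5 1, T6 1, T4 2 → level 3.

Trophic level 3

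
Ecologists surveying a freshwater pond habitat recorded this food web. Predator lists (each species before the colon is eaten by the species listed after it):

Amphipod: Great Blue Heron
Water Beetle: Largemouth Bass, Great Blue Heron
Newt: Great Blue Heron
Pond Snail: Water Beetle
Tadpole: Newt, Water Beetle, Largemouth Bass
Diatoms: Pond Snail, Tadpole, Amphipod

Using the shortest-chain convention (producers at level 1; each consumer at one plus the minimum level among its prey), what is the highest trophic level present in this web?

3

Producers (level 1): Diatoms.
Following each consumer down to its lowest-level prey: Diatoms → Tadpole → Newt (levels 1 through 3).
All prey of Newt (Tadpole 2) are at level 2 or above, so Newt is at level 1 + 2 = 3.
Every consumer has at least one prey at level 2 or below, so none exceeds level 3.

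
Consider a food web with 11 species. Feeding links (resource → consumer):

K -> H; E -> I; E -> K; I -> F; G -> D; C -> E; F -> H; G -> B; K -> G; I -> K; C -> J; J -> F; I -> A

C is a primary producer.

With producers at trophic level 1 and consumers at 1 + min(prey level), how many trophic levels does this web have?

Producers (level 1): C.
Following each consumer down to its lowest-level prey: C → E → K → G → D (levels 1 through 5).
All prey of D (G 4) are at level 4 or above, so D is at level 1 + 4 = 5.
Every consumer has at least one prey at level 4 or below, so none exceeds level 5.

5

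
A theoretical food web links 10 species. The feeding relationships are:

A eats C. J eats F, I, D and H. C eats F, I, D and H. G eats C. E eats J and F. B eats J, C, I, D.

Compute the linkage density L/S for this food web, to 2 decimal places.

L/S = 1.60

There are L = 16 links among S = 10 species.
L/S = 16/10 = 1.6000 ≈ 1.60.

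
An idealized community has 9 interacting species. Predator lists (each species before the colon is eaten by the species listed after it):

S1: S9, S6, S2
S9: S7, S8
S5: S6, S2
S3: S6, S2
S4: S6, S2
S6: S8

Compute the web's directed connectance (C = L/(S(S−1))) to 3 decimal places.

The web has S = 9 species and L = 12 feeding links.
C = L / (S(S−1)) = 12 / 72 = 0.1667 ≈ 0.167.

C = 0.167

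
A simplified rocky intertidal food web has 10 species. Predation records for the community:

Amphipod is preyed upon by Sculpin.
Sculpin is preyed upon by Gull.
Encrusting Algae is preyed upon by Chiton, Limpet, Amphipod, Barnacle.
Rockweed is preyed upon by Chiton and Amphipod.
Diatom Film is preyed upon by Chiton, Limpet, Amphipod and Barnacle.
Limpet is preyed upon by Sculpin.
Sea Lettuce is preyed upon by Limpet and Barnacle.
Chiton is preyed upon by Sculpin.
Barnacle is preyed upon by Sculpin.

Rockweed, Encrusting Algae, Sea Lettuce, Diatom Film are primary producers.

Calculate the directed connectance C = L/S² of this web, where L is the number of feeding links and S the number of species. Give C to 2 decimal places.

C = 0.17

The web has S = 10 species and L = 17 feeding links.
C = L / S² = 17 / 100 = 0.1700 ≈ 0.17.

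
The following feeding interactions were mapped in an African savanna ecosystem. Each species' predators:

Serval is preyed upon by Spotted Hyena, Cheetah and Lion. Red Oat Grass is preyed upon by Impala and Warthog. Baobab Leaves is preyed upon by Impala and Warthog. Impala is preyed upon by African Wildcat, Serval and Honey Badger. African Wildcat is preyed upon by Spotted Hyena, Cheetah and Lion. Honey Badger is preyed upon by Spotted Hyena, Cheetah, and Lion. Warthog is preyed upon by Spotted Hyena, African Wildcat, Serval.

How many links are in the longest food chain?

One longest chain: Red Oat Grass → Impala → Honey Badger → Cheetah.
It has 4 species and 3 links.

3 links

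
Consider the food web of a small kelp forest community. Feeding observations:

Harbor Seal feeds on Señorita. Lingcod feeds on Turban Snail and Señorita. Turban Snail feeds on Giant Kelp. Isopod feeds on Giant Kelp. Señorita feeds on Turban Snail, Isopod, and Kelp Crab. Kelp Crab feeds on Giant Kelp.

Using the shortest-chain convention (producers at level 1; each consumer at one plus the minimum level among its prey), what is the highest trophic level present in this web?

Producers (level 1): Giant Kelp.
Following each consumer down to its lowest-level prey: Giant Kelp → Isopod → Señorita → Harbor Seal (levels 1 through 4).
All prey of Harbor Seal (Señorita 3) are at level 3 or above, so Harbor Seal is at level 1 + 3 = 4.
Every consumer has at least one prey at level 3 or below, so none exceeds level 4.

4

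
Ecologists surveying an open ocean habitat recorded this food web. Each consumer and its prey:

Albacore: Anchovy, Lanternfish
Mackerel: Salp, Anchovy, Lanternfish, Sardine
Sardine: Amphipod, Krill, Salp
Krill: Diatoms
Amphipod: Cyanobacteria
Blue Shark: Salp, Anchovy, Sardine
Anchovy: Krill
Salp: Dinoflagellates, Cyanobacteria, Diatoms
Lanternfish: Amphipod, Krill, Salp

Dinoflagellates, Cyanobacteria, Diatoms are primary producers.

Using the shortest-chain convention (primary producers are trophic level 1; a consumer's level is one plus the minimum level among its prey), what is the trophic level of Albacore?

Trophic level 4

Diatoms is a producer → level 1.
Krill eats Diatoms → level 2.
Anchovy eats Krill → level 3.
Albacore eats Anchovy → level 4.
No prey of Albacore is below level 3, so 4 is the minimum.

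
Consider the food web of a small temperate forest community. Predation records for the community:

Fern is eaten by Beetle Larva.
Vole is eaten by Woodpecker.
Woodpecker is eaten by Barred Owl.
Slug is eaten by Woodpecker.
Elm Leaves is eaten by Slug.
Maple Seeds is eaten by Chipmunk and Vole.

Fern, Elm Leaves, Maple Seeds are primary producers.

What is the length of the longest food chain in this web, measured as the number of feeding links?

3 links

One longest chain: Maple Seeds → Vole → Woodpecker → Barred Owl.
It has 4 species and 3 links.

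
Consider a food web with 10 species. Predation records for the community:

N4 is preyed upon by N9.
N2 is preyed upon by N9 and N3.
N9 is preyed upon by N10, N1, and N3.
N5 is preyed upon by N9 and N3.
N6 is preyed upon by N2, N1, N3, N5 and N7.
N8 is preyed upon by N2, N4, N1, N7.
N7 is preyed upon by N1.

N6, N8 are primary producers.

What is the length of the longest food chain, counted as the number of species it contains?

4 species

One longest chain: N6 → N5 → N9 → N10.
It has 4 species and 3 links.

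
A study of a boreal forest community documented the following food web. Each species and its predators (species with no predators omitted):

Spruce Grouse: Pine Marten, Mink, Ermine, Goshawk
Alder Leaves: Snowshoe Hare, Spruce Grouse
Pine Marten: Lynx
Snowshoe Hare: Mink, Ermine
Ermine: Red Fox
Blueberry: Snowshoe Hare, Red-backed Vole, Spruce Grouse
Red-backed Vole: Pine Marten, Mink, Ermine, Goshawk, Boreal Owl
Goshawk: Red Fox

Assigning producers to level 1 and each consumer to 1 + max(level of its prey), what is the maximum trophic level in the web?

4

Producers (level 1): Alder Leaves, Blueberry.
Blueberry → Red-backed Vole → Goshawk → Red Fox gives Red Fox level 4.
No species has a prey at level 4, so no species reaches level 5.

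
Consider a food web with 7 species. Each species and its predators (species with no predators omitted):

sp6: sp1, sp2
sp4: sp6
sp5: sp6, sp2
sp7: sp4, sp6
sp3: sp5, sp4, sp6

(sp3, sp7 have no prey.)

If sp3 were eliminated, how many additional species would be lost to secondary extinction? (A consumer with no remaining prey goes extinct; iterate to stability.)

Remove sp3.
Round 1: sp5 (all prey gone) → extinct.
No further losses. Total secondary extinctions: 1.

1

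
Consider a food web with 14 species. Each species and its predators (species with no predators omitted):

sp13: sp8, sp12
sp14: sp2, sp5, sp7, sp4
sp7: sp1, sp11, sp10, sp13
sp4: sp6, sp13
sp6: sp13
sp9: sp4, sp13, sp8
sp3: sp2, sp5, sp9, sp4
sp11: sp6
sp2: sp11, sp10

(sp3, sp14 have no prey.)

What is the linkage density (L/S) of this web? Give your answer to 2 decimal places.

L/S = 1.64

There are L = 23 links among S = 14 species.
L/S = 23/14 = 1.6429 ≈ 1.64.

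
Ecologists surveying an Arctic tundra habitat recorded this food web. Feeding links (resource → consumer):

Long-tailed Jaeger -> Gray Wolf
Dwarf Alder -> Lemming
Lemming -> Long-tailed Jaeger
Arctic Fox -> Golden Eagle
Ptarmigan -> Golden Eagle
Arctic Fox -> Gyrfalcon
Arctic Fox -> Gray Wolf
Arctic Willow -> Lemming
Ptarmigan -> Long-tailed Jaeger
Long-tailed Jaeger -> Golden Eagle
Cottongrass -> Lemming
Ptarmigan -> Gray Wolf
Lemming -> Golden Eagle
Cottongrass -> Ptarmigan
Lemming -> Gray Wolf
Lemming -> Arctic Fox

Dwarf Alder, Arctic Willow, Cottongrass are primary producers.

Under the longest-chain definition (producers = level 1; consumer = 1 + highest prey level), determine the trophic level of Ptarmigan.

Cottongrass is a producer → level 1.
Ptarmigan eats Cottongrass → level 2.

Trophic level 2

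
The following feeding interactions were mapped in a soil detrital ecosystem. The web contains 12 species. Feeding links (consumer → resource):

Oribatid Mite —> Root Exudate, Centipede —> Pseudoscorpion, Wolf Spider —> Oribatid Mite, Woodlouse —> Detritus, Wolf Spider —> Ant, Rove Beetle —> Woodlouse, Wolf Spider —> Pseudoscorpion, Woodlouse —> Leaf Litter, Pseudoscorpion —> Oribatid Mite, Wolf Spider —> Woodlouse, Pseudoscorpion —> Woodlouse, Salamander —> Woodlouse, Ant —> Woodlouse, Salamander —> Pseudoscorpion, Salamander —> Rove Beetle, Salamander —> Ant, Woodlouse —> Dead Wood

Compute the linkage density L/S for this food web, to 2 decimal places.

L/S = 1.42

There are L = 17 links among S = 12 species.
L/S = 17/12 = 1.4167 ≈ 1.42.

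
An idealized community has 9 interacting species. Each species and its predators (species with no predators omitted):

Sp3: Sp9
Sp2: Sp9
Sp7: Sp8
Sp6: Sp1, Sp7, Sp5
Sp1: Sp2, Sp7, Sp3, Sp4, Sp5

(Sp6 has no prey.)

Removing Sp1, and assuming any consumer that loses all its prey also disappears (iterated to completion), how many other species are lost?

4

Remove Sp1.
Round 1: Sp2 (all prey gone), Sp3 (all prey gone), Sp4 (all prey gone) → extinct.
Round 2: Sp9 (all prey gone) → extinct.
No further losses. Total secondary extinctions: 4.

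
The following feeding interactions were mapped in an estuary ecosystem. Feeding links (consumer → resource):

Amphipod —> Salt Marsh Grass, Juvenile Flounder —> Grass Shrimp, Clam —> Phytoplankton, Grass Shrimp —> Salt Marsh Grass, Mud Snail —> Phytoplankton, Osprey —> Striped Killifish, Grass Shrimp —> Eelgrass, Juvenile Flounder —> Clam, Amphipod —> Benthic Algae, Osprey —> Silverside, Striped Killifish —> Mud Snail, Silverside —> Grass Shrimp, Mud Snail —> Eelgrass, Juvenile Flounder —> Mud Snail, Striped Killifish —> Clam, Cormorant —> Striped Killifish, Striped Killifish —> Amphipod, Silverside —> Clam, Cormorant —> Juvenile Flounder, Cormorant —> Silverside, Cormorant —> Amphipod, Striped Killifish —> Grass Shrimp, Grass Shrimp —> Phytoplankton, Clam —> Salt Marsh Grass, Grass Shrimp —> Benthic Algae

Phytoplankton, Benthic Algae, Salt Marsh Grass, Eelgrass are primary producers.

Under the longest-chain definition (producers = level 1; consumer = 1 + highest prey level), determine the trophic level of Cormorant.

Trophic level 4

Phytoplankton is a producer → level 1.
Mud Snail eats Phytoplankton (level 1); other prey at levels: Eelgrass 1 → level 2.
Juvenile Flounder eats Mud Snail (level 2); other prey at levels: Clam 2, Grass Shrimp 2 → level 3.
Cormorant eats Juvenile Flounder (level 3); other prey at levels: Amphipod 2, Striped Killifish 3, Silverside 3 → level 4.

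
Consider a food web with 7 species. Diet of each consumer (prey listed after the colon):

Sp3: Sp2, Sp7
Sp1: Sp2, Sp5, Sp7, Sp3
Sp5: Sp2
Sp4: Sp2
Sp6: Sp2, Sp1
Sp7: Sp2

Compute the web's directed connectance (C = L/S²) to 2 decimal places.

C = 0.22

The web has S = 7 species and L = 11 feeding links.
C = L / S² = 11 / 49 = 0.2245 ≈ 0.22.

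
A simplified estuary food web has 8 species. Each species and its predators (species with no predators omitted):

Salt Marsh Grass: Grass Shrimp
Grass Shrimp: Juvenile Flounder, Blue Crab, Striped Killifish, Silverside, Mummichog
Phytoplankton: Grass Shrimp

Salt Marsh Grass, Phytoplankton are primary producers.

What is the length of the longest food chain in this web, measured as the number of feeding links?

2 links

One longest chain: Salt Marsh Grass → Grass Shrimp → Juvenile Flounder.
It has 3 species and 2 links.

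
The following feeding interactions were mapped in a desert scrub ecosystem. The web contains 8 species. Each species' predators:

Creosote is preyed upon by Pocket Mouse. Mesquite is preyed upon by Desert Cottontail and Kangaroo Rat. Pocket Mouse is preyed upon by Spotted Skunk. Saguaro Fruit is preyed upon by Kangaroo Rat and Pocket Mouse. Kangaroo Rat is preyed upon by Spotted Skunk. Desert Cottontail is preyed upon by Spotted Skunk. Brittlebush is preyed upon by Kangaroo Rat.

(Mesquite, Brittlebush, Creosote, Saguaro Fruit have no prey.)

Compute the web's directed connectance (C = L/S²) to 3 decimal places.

C = 0.141

The web has S = 8 species and L = 9 feeding links.
C = L / S² = 9 / 64 = 0.1406 ≈ 0.141.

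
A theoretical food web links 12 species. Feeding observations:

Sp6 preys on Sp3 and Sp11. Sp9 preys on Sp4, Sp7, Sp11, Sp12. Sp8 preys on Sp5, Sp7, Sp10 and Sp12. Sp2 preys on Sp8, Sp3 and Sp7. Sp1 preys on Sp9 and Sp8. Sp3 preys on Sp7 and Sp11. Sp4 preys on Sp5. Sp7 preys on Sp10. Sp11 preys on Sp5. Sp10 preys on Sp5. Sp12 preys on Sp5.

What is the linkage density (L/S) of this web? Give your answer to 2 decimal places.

There are L = 22 links among S = 12 species.
L/S = 22/12 = 1.8333 ≈ 1.83.

L/S = 1.83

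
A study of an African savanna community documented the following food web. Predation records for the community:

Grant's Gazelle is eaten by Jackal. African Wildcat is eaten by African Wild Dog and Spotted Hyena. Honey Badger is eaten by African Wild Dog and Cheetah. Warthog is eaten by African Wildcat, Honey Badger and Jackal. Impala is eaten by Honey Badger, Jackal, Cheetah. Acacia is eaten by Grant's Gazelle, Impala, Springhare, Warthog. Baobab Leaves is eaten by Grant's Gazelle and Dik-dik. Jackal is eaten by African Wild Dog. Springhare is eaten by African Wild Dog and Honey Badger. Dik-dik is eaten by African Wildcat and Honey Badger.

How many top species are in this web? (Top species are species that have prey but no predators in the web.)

Top species (has prey, but nothing eats it): Cheetah, African Wild Dog, Spotted Hyena.
Count: 3.

3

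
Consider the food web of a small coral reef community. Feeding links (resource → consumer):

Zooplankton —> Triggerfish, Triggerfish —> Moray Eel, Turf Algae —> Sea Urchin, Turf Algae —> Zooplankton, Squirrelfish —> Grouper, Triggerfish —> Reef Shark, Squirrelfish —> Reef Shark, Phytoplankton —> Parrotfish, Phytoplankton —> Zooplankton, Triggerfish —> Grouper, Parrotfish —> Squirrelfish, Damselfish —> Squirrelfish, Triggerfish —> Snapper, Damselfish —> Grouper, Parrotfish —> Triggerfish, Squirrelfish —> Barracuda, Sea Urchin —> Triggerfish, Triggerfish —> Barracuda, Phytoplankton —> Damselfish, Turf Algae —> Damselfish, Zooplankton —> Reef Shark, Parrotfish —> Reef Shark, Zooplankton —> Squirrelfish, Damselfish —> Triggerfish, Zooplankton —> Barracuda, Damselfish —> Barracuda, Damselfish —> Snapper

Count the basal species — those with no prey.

2

Basal species (no prey listed): Turf Algae, Phytoplankton.
Count: 2.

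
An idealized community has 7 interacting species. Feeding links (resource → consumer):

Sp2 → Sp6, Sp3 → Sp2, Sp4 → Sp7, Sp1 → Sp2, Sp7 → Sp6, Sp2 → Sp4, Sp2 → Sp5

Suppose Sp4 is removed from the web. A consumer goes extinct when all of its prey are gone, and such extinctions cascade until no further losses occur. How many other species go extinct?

Remove Sp4.
Round 1: Sp7 (all prey gone) → extinct.
No further losses. Total secondary extinctions: 1.

1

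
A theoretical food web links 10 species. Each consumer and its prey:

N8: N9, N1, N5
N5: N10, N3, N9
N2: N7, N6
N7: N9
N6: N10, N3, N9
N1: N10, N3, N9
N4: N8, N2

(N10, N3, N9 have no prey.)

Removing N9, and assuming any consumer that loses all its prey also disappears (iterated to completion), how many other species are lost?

Remove N9.
Round 1: N7 (all prey gone) → extinct.
No further losses. Total secondary extinctions: 1.

1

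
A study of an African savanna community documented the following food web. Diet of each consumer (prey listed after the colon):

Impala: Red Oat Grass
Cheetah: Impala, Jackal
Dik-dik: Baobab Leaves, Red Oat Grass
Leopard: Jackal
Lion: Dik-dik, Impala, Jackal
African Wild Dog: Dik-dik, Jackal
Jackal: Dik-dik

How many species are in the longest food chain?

One longest chain: Baobab Leaves → Dik-dik → Jackal → Lion.
It has 4 species and 3 links.

4 species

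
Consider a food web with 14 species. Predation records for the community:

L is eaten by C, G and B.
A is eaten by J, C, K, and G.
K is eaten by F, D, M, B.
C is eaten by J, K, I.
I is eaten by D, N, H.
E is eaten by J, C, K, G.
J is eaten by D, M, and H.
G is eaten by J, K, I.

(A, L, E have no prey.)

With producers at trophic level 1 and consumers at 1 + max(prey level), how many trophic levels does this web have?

4

Producers (level 1): A, L, E.
A → G → K → F gives F level 4.
No species has a prey at level 4, so no species reaches level 5.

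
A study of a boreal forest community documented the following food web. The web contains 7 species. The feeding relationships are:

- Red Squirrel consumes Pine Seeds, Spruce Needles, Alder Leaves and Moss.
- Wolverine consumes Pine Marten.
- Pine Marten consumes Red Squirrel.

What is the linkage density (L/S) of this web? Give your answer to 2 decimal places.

There are L = 6 links among S = 7 species.
L/S = 6/7 = 0.8571 ≈ 0.86.

L/S = 0.86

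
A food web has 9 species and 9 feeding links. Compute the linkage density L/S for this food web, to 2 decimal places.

There are L = 9 links among S = 9 species.
L/S = 9/9 = 1.0000 ≈ 1.00.

L/S = 1.00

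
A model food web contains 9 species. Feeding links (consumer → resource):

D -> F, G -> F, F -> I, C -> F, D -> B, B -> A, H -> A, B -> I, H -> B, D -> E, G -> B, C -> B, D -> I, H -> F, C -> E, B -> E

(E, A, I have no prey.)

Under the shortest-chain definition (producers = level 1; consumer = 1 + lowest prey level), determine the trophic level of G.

Trophic level 3

I is a producer → level 1.
F eats I → level 2.
G eats F → level 3.
No prey of G is below level 2, so 3 is the minimum.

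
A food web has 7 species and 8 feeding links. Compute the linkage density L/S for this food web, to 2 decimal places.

There are L = 8 links among S = 7 species.
L/S = 8/7 = 1.1429 ≈ 1.14.

L/S = 1.14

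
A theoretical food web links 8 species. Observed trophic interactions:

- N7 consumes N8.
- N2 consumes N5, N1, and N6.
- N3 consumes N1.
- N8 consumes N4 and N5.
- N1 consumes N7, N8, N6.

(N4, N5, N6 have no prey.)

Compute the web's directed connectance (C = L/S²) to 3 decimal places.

C = 0.156

The web has S = 8 species and L = 10 feeding links.
C = L / S² = 10 / 64 = 0.1562 ≈ 0.156.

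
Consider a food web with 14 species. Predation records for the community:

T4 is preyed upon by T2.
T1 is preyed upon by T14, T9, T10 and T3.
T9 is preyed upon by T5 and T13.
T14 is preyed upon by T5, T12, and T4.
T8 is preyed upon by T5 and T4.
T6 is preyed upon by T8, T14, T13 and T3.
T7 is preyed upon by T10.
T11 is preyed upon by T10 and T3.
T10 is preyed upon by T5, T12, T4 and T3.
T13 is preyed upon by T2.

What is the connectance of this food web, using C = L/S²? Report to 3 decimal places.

C = 0.122

The web has S = 14 species and L = 24 feeding links.
C = L / S² = 24 / 196 = 0.1224 ≈ 0.122.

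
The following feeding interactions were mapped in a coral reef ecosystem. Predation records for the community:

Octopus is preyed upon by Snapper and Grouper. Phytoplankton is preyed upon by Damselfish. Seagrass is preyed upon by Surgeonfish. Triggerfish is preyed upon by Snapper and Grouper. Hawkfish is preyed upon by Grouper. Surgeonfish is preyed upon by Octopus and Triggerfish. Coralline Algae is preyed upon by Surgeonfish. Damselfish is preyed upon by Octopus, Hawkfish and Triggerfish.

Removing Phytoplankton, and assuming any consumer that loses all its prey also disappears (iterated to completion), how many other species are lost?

2

Remove Phytoplankton.
Round 1: Damselfish (all prey gone) → extinct.
Round 2: Hawkfish (all prey gone) → extinct.
No further losses. Total secondary extinctions: 2.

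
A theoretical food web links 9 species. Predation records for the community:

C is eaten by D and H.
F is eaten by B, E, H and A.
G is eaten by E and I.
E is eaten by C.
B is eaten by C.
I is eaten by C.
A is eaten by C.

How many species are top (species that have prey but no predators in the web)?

Top species (has prey, but nothing eats it): D, H.
Count: 2.

2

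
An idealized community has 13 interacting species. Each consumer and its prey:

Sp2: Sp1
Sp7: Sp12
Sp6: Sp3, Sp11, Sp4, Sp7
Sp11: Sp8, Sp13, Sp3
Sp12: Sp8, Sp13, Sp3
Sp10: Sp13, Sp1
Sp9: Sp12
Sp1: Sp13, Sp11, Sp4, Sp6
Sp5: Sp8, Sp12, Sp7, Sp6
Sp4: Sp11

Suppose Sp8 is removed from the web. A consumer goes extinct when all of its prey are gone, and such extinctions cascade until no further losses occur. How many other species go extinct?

Remove Sp8.
Every predator of it retains at least one other prey: Sp12 still has Sp13, Sp3; Sp11 still has Sp13, Sp3; Sp5 still has Sp12, Sp7, Sp6.
No consumer loses all prey, so no secondary extinctions occur.

0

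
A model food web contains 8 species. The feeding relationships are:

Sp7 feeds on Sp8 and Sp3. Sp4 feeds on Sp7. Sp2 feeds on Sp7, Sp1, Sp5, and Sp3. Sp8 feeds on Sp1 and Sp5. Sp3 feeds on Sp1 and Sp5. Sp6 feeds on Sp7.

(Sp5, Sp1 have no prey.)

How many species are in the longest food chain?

4 species

One longest chain: Sp5 → Sp3 → Sp7 → Sp4.
It has 4 species and 3 links.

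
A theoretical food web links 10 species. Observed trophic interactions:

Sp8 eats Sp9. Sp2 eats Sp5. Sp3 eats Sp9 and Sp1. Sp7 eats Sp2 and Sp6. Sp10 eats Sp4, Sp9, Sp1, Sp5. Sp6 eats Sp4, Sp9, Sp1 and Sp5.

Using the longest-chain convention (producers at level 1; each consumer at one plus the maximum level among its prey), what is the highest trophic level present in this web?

Producers (level 1): Sp4, Sp9, Sp5, Sp1.
Sp4 → Sp6 → Sp7 gives Sp7 level 3.
No species has a prey at level 3, so no species reaches level 4.

3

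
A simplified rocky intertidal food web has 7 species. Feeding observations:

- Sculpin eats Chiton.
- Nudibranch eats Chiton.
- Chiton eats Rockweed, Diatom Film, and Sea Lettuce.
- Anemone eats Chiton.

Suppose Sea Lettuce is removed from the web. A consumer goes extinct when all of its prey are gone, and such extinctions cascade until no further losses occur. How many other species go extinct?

0

Remove Sea Lettuce.
Every predator of it retains at least one other prey: Chiton still has Rockweed, Diatom Film.
No consumer loses all prey, so no secondary extinctions occur.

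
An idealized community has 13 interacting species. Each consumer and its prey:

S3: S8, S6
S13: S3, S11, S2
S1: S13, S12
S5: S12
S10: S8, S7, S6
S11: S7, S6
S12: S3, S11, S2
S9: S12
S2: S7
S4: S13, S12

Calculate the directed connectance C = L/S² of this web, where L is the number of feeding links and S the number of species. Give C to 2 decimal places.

C = 0.12

The web has S = 13 species and L = 20 feeding links.
C = L / S² = 20 / 169 = 0.1183 ≈ 0.12.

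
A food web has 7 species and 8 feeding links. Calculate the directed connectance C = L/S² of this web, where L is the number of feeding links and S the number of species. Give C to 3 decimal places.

C = 0.163

The web has S = 7 species and L = 8 feeding links.
C = L / S² = 8 / 49 = 0.1633 ≈ 0.163.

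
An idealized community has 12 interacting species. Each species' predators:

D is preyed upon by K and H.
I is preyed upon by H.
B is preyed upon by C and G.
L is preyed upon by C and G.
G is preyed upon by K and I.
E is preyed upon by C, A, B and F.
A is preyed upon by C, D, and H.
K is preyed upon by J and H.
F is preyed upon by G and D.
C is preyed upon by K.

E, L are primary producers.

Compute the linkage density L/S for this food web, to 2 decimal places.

L/S = 1.75

There are L = 21 links among S = 12 species.
L/S = 21/12 = 1.7500 ≈ 1.75.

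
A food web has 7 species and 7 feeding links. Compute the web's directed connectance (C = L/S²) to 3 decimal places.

C = 0.143

The web has S = 7 species and L = 7 feeding links.
C = L / S² = 7 / 49 = 0.1429 ≈ 0.143.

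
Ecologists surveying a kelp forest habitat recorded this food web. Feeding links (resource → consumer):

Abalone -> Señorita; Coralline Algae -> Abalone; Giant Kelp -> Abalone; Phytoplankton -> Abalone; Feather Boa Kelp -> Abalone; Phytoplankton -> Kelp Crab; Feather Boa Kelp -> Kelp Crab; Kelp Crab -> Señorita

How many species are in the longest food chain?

One longest chain: Feather Boa Kelp → Kelp Crab → Señorita.
It has 3 species and 2 links.

3 species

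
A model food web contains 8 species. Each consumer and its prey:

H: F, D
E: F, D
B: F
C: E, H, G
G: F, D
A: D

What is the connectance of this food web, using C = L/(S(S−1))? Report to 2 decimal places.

C = 0.20

The web has S = 8 species and L = 11 feeding links.
C = L / (S(S−1)) = 11 / 56 = 0.1964 ≈ 0.20.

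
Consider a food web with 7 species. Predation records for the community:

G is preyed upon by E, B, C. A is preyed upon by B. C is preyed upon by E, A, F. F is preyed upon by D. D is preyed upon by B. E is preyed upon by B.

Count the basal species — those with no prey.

1

Basal species (no prey listed): G.
Count: 1.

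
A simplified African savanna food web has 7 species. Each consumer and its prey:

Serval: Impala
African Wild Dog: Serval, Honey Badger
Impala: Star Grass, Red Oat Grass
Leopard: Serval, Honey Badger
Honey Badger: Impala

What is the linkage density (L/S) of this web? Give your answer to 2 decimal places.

L/S = 1.14

There are L = 8 links among S = 7 species.
L/S = 8/7 = 1.1429 ≈ 1.14.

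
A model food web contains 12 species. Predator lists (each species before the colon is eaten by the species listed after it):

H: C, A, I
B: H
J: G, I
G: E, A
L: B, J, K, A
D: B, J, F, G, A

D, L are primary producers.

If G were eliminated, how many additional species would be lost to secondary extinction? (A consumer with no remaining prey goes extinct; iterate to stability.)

1

Remove G.
Round 1: E (all prey gone) → extinct.
No further losses. Total secondary extinctions: 1.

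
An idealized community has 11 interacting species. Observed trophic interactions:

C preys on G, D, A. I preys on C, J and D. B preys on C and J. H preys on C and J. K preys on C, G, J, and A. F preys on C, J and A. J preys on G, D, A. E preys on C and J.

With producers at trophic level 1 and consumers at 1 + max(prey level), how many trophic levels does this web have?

Producers (level 1): G, D, A.
G → C → F gives F level 3.
No species has a prey at level 3, so no species reaches level 4.

3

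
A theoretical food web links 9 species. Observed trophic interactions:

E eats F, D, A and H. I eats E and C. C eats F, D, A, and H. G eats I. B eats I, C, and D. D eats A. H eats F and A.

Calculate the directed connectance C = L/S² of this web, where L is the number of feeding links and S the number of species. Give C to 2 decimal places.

C = 0.21

The web has S = 9 species and L = 17 feeding links.
C = L / S² = 17 / 81 = 0.2099 ≈ 0.21.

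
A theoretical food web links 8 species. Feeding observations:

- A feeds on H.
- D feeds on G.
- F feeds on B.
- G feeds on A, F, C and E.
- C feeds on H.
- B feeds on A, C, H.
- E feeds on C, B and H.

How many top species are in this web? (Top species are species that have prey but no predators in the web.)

Top species (has prey, but nothing eats it): D.
Count: 1.

1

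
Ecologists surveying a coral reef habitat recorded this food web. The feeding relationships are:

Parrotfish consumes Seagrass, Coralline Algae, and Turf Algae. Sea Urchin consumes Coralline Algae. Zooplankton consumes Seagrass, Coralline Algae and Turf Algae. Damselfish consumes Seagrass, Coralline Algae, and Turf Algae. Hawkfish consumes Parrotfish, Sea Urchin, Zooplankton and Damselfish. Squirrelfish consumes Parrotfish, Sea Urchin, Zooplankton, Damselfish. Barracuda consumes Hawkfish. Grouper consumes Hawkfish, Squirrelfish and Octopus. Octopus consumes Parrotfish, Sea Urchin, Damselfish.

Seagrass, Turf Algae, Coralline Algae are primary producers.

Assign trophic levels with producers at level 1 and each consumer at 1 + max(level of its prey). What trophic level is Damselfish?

Trophic level 2

Seagrass is a producer → level 1.
Damselfish eats Seagrass (level 1); other prey at levels: Turf Algae 1, Coralline Algae 1 → level 2.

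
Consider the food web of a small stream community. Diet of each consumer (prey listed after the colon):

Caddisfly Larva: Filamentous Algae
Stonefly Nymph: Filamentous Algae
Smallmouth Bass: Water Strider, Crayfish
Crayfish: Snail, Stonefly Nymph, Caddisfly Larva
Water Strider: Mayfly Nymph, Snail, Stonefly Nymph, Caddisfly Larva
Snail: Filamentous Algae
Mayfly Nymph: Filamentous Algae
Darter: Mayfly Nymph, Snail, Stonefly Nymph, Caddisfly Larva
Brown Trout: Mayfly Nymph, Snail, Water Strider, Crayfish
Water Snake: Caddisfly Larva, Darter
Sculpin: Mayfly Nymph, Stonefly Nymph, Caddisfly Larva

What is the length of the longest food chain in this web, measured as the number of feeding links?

One longest chain: Filamentous Algae → Snail → Crayfish → Brown Trout.
It has 4 species and 3 links.

3 links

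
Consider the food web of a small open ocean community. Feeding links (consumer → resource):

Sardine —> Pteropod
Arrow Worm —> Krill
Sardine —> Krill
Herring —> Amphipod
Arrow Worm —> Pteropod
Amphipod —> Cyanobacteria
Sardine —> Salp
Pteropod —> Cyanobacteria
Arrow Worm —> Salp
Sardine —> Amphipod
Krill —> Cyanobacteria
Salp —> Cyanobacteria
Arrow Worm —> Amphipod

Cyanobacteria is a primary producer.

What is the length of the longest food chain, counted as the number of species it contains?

3 species

One longest chain: Cyanobacteria → Krill → Arrow Worm.
It has 3 species and 2 links.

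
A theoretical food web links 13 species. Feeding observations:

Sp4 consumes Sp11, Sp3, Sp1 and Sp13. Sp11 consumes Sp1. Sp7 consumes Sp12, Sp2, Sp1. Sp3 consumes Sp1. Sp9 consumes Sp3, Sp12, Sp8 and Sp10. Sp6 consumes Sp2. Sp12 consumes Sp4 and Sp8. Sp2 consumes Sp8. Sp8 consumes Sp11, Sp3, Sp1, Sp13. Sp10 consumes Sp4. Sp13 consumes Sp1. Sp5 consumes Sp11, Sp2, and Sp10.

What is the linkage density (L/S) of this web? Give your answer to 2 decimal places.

There are L = 26 links among S = 13 species.
L/S = 26/13 = 2.0000 ≈ 2.00.

L/S = 2.00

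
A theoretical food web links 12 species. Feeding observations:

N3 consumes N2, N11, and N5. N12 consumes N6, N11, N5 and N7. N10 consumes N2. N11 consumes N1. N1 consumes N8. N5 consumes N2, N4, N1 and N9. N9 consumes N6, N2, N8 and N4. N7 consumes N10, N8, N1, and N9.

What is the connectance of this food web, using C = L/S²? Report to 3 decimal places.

The web has S = 12 species and L = 22 feeding links.
C = L / S² = 22 / 144 = 0.1528 ≈ 0.153.

C = 0.153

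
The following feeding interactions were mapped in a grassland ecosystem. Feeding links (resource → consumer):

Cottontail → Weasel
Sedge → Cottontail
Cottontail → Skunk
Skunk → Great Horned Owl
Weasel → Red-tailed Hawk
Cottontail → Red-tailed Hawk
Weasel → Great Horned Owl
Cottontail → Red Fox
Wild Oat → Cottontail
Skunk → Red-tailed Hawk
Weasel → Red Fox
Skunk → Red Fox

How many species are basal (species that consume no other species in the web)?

Basal species (no prey listed): Sedge, Wild Oat.
Count: 2.

2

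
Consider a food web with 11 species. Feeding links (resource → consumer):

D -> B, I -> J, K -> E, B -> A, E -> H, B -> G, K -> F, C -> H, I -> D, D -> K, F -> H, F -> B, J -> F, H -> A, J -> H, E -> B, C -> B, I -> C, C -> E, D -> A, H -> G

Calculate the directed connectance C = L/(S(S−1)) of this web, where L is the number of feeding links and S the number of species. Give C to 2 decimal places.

The web has S = 11 species and L = 21 feeding links.
C = L / (S(S−1)) = 21 / 110 = 0.1909 ≈ 0.19.

C = 0.19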